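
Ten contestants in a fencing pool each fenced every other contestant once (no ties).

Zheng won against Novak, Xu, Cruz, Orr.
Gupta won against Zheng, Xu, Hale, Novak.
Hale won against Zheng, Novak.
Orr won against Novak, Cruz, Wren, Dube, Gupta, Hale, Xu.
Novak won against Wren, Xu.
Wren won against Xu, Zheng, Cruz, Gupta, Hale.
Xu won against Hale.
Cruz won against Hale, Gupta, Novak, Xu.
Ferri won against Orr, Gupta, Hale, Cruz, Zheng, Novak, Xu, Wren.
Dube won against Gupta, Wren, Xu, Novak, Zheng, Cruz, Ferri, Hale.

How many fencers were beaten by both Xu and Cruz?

1

Xu beat: Hale.
Cruz beat: Gupta, Hale, Novak, Xu.
Both beat: Hale — 1.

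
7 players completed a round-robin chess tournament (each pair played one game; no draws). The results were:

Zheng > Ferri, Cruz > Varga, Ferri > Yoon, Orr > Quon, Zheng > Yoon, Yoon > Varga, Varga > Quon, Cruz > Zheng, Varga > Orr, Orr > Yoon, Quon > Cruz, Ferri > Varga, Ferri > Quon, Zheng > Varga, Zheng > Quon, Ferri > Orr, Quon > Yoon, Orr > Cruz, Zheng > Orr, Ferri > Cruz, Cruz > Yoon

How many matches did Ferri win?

5

Ferri's results: beat Varga, Cruz, Orr, Quon, Yoon; lost to Zheng.
That is 5 wins.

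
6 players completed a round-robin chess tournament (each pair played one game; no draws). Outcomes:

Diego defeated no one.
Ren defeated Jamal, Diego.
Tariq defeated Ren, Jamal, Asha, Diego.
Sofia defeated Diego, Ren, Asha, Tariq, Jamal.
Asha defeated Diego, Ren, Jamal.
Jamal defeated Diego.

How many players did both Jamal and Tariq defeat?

Jamal beat: Diego.
Tariq beat: Asha, Diego, Ren, Jamal.
Both beat: Diego — 1.

1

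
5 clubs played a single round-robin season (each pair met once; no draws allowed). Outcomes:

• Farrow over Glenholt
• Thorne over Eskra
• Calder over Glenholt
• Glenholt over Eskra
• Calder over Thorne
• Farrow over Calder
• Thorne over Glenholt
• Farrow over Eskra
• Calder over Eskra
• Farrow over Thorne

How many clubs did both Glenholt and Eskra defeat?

Glenholt beat: Eskra.
Eskra beat: no one.
No one was beaten by both.

0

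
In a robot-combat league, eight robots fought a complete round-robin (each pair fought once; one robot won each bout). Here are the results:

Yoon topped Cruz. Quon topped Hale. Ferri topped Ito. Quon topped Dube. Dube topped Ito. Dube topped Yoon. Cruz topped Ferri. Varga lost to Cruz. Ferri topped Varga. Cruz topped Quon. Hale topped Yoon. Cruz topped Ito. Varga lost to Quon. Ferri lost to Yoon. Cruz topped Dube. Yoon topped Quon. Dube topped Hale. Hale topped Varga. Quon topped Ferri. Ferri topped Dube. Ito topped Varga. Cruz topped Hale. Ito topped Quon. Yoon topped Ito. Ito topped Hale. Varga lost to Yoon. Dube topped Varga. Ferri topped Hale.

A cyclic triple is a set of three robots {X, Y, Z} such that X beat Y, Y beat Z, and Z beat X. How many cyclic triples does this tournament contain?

Win totals: Varga 0, Dube 4, Ito 3, Ferri 4, Hale 2, Yoon 5, Quon 4, Cruz 6.
A robot with w wins dominates both others in C(w,2) triples; summing gives 0 + 6 + 3 + 6 + 1 + 10 + 6 + 15 = 47 transitive triples.
Total triples C(8,3) = 56, so cyclic triples = 56 − 47 = 9.

9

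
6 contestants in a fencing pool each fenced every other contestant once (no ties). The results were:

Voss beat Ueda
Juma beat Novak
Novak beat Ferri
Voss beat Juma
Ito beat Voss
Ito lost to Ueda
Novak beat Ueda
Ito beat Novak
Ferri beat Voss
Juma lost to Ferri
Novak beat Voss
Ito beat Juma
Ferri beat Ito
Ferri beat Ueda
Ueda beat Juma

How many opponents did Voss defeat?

2

Voss' results: beat Juma, Ueda; lost to Ito, Ferri, Novak.
That is 2 wins.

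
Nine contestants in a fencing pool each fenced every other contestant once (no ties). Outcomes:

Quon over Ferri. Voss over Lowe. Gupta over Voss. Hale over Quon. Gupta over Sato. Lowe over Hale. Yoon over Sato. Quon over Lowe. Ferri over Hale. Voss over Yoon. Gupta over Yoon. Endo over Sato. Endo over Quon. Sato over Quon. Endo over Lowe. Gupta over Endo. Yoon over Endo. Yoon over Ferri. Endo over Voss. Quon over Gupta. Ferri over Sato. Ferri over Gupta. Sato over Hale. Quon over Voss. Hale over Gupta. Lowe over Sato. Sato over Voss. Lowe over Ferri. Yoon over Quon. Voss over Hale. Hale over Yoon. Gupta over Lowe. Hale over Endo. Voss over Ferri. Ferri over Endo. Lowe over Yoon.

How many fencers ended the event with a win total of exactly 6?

0

Win totals: Sato 3, Quon 4, Voss 4, Endo 4, Hale 4, Yoon 4, Lowe 4, Gupta 5, Ferri 4.
No fencer has exactly 6 wins.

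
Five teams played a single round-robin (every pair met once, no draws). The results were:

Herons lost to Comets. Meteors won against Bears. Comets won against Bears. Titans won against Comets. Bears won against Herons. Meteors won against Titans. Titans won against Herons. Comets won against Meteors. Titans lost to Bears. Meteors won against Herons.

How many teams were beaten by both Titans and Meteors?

1

Titans beat: Comets, Herons.
Meteors beat: Titans, Herons, Bears.
Both beat: Herons — 1.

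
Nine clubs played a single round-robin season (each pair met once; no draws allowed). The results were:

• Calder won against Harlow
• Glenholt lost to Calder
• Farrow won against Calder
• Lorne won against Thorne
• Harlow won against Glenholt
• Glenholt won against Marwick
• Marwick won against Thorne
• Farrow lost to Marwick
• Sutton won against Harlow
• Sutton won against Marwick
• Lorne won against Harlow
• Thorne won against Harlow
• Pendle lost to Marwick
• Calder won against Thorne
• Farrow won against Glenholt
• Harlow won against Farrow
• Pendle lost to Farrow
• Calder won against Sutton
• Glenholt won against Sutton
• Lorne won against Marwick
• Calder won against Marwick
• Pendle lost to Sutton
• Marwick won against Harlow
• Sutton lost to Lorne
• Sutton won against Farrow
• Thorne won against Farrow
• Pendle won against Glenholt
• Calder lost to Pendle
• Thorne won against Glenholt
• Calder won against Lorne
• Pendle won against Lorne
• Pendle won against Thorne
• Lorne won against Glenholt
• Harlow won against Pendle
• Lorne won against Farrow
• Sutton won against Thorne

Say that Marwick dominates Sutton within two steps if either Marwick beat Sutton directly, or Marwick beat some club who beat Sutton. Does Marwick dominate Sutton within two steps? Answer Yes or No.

Marwick did not beat Sutton directly.
Marwick beat Harlow, Farrow, Pendle, Thorne, but each of them lost to Sutton. No two-step path.

No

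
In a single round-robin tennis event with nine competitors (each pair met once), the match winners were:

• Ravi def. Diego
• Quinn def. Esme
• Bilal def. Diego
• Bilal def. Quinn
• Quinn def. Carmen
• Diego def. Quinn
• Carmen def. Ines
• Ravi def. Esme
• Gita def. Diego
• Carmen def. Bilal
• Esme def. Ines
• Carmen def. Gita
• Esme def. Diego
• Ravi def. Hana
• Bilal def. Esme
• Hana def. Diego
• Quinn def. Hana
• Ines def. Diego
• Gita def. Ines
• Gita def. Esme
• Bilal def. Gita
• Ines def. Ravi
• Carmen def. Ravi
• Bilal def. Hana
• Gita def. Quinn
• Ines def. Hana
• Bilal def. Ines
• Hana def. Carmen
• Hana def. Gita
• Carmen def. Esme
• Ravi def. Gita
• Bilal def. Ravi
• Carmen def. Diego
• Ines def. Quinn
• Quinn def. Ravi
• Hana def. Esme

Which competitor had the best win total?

Win totals: Esme 2, Carmen 6, Quinn 4, Ravi 4, Hana 4, Ines 4, Gita 4, Diego 1, Bilal 7.
Bilal leads with 7 wins (next highest: 6).

Bilal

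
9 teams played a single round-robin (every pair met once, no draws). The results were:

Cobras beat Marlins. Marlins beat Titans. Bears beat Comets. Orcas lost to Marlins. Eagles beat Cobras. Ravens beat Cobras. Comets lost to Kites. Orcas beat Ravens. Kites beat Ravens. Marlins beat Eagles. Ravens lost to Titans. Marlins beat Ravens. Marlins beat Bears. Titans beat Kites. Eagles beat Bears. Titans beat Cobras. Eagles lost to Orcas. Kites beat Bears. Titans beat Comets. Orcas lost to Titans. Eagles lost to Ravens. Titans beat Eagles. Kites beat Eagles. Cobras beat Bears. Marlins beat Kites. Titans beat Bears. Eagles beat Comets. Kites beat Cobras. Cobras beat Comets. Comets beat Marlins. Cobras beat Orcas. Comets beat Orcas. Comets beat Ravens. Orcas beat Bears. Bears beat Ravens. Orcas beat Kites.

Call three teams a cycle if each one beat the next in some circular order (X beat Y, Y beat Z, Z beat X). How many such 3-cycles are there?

Win totals: Cobras 4, Marlins 6, Orcas 4, Bears 2, Ravens 2, Kites 5, Eagles 3, Titans 7, Comets 3.
A team with w wins dominates both others in C(w,2) triples; summing gives 6 + 15 + 6 + 1 + 1 + 10 + 3 + 21 + 3 = 66 transitive triples.
Total triples C(9,3) = 84, so cyclic triples = 84 − 66 = 18.

18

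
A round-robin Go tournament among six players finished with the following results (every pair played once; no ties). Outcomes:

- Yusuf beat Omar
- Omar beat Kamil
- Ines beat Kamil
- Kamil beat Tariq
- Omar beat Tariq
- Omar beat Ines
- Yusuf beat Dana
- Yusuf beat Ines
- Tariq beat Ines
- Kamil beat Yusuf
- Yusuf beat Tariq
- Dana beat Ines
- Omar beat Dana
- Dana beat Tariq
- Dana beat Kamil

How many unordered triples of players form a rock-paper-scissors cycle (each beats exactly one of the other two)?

4

Of the C(6,3) = 20 triples, the cyclic ones are: {Yusuf, Omar, Kamil}; {Yusuf, Dana, Kamil}; {Yusuf, Kamil, Ines}; {Tariq, Kamil, Ines}.
That is 4.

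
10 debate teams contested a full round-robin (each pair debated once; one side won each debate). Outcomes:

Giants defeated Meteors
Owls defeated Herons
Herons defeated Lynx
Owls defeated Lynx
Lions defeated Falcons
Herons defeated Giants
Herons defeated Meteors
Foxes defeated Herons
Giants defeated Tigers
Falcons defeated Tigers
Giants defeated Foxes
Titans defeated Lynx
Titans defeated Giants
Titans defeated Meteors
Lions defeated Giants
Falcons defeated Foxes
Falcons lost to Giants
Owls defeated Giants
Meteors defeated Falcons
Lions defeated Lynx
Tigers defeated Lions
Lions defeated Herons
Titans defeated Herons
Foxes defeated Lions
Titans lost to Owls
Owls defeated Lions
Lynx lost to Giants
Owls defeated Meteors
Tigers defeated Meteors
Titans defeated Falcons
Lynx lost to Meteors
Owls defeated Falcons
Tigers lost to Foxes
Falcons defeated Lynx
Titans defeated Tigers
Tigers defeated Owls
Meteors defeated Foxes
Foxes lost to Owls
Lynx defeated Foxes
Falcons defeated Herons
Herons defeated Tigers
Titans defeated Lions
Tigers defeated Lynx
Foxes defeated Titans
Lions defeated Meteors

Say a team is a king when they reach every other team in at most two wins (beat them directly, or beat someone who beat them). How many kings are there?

6

Lions cannot reach Owls, Titans in two steps.
Lynx cannot reach Meteors, Falcons, Owls, Giants in two steps.
Meteors cannot reach Owls, Giants in two steps.
Falcons reaches everyone (king).
Owls reaches everyone (king).
Titans reaches everyone (king).
Foxes reaches everyone (king).
Tigers reaches everyone (king).
Giants reaches everyone (king).
Herons cannot reach Titans in two steps.
Kings: Falcons, Owls, Titans, Foxes, Tigers, Giants — 6.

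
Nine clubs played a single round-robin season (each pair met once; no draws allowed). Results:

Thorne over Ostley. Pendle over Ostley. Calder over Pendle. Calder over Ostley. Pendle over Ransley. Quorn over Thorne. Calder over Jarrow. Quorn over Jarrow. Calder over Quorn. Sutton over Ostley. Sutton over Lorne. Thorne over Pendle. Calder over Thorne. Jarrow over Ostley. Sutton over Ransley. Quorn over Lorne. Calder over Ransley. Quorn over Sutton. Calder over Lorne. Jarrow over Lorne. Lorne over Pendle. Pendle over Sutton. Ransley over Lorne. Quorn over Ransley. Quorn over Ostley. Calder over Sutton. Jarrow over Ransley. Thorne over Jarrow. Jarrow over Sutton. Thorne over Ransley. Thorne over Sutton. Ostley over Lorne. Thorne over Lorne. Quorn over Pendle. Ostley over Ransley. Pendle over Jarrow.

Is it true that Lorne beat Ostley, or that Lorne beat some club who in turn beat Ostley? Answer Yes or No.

Yes

Lorne did not beat Ostley directly.
Lorne beat Pendle. Of those, Pendle beat Ostley.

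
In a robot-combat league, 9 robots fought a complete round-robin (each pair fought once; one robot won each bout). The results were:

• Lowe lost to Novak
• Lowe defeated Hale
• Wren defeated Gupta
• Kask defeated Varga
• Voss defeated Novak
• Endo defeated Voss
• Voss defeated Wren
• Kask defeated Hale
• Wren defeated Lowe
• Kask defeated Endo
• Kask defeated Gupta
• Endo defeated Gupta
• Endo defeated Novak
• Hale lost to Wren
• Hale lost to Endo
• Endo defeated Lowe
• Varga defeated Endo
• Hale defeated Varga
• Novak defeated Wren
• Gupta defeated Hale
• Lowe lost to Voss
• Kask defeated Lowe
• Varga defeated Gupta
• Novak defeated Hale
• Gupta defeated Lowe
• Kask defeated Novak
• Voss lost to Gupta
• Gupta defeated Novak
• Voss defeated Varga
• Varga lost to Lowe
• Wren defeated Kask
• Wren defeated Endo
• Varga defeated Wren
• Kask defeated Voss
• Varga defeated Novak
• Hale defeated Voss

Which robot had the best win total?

Win totals: Varga 4, Hale 2, Lowe 2, Gupta 4, Kask 7, Voss 4, Endo 5, Novak 3, Wren 5.
Kask leads with 7 wins (next highest: 5).

Kask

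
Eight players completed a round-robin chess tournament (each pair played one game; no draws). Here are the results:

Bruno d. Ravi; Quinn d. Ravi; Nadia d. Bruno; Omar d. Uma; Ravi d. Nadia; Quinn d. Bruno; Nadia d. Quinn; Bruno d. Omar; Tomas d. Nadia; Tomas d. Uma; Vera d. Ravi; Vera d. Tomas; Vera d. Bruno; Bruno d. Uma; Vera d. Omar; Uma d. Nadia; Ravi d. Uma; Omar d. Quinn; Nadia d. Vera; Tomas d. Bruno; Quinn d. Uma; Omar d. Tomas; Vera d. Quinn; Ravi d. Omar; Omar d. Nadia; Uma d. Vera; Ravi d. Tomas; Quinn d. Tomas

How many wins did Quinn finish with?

Quinn's results: beat Bruno, Ravi, Uma, Tomas; lost to Vera, Nadia, Omar.
That is 4 wins.

4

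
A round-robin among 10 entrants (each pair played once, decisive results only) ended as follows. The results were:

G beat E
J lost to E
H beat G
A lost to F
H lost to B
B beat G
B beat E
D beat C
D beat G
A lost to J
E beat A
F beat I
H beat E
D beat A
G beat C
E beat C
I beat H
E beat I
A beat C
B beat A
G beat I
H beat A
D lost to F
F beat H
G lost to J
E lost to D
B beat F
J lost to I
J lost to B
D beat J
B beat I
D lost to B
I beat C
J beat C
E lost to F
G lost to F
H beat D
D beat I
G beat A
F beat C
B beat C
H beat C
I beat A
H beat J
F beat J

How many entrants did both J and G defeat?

2

J beat: A, C, G.
G beat: A, C, E, I.
Both beat: A, C — 2.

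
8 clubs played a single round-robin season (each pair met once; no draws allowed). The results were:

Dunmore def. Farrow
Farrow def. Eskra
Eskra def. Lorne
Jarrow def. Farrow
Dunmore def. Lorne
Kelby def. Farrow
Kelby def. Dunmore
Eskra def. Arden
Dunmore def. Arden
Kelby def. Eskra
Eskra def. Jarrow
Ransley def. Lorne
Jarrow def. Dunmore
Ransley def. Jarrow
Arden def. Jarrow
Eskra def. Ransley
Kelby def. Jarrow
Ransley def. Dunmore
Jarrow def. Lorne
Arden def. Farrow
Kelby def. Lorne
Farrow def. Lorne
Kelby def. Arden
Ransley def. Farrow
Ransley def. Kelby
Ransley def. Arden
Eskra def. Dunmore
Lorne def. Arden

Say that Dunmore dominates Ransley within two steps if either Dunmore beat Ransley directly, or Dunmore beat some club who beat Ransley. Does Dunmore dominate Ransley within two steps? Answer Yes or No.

Dunmore did not beat Ransley directly.
Dunmore beat Lorne, Arden, Farrow, but each of them lost to Ransley. No two-step path.

No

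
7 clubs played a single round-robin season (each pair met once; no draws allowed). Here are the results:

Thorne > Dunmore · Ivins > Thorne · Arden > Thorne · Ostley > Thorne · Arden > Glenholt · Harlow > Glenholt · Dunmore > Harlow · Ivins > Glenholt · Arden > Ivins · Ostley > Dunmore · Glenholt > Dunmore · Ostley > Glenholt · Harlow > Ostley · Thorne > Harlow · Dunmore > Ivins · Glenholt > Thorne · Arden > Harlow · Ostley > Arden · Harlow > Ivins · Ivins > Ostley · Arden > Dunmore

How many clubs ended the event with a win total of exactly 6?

0

Win totals: Ostley 4, Glenholt 2, Thorne 2, Arden 5, Harlow 3, Dunmore 2, Ivins 3.
No club has exactly 6 wins.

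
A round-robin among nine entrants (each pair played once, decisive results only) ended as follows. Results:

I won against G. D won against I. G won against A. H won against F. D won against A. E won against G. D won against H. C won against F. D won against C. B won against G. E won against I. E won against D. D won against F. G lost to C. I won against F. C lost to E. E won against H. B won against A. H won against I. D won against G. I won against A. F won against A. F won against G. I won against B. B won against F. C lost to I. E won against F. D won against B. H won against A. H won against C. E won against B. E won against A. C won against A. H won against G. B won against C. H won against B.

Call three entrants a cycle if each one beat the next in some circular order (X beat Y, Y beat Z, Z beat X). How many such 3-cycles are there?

Win totals: A 0, B 4, C 3, D 7, E 8, F 2, G 1, H 6, I 5.
An entrant with w wins dominates both others in C(w,2) triples; summing gives 0 + 6 + 3 + 21 + 28 + 1 + 0 + 15 + 10 = 84 transitive triples.
Total triples C(9,3) = 84, so cyclic triples = 84 − 84 = 0.

0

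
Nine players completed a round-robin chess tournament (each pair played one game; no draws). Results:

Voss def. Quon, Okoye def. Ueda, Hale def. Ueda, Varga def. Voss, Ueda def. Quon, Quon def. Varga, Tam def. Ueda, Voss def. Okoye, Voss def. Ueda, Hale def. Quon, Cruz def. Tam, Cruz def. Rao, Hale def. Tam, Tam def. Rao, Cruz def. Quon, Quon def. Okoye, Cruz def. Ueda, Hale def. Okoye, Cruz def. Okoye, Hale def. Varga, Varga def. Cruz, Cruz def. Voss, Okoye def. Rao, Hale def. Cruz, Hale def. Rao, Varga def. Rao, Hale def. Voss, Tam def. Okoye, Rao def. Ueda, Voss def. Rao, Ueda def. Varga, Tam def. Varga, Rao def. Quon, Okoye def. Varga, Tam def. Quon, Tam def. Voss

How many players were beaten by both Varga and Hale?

Varga beat: Cruz, Voss, Rao.
Hale beat: Cruz, Voss, Okoye, Tam, Quon, Rao, Varga, Ueda.
Both beat: Cruz, Voss, Rao — 3.

3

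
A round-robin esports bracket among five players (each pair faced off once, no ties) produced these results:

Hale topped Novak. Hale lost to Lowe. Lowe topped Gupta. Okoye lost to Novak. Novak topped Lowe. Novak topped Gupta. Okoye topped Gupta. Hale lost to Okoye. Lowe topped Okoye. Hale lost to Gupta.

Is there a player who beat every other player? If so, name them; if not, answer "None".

Highest win total is Novak with 3 (out of 4 possible).
Novak lost to Hale, so no player went undefeated.

None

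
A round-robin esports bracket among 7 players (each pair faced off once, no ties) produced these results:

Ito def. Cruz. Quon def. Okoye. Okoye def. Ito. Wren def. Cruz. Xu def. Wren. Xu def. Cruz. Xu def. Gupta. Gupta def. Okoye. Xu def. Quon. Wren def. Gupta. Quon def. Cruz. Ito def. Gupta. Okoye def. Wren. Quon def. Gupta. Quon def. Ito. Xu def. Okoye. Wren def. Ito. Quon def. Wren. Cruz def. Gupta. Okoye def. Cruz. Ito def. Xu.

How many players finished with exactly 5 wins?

Win totals: Ito 3, Wren 3, Cruz 1, Okoye 3, Quon 5, Xu 5, Gupta 1.
Exactly 5: Quon, Xu — 2 players.

2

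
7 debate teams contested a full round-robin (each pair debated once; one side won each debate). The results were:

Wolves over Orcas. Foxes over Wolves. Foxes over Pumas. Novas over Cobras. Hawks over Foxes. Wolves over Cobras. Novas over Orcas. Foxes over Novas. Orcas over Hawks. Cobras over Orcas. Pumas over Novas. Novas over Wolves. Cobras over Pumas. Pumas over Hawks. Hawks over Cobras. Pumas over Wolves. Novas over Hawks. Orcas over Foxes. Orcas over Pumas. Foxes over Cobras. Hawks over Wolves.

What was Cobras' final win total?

2

Cobras' results: beat Orcas, Pumas; lost to Hawks, Foxes, Wolves, Novas.
That is 2 wins.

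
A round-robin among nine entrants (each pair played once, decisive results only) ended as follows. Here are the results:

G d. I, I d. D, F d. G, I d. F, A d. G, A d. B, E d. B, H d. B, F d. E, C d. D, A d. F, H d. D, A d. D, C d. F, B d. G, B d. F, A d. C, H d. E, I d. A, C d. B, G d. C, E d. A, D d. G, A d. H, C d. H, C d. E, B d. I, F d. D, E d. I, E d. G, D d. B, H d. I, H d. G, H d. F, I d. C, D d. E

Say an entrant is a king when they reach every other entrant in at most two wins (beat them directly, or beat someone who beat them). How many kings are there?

6

A reaches everyone (king).
B cannot reach H in two steps.
C reaches everyone (king).
D cannot reach H in two steps.
E reaches everyone (king).
F cannot reach H in two steps.
G reaches everyone (king).
H reaches everyone (king).
I reaches everyone (king).
Kings: A, C, E, G, H, I — 6.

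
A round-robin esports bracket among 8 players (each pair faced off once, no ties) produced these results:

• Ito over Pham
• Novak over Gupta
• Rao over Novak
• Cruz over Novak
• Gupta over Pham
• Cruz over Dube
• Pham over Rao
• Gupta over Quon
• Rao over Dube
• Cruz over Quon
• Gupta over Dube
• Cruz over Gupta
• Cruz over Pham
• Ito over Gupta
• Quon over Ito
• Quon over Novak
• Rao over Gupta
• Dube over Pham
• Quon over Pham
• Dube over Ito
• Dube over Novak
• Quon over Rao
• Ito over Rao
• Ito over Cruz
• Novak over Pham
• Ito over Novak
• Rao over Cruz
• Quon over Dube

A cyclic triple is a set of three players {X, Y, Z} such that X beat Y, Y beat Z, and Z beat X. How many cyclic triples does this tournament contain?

Win totals: Pham 1, Quon 5, Dube 3, Gupta 3, Novak 2, Cruz 5, Rao 4, Ito 5.
A player with w wins dominates both others in C(w,2) triples; summing gives 0 + 10 + 3 + 3 + 1 + 10 + 6 + 10 = 43 transitive triples.
Total triples C(8,3) = 56, so cyclic triples = 56 − 43 = 13.

13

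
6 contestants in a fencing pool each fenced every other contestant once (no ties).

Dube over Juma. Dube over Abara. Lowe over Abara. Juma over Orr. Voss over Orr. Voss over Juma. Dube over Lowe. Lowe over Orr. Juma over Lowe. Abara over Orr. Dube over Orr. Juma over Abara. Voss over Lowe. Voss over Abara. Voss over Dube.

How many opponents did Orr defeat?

Orr's results: beat no one; lost to Abara, Voss, Juma, Dube, Lowe.
That is 0 wins.

0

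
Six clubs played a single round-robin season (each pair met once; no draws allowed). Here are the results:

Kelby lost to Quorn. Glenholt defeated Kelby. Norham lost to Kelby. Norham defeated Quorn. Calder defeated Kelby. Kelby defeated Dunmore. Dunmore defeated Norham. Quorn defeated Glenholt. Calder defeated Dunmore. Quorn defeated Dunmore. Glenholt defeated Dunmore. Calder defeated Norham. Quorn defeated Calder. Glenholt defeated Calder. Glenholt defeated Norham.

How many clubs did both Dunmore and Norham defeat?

Dunmore beat: Norham.
Norham beat: Quorn.
No one was beaten by both.

0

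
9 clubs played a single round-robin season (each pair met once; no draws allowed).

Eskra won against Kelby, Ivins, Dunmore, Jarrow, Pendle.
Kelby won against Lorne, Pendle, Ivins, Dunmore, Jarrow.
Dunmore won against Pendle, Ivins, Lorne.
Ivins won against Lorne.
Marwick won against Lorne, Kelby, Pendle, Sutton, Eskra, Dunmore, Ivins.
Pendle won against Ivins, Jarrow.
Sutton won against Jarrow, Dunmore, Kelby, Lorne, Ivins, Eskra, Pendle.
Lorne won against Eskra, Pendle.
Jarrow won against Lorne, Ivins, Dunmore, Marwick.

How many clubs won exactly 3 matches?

Win totals: Kelby 5, Eskra 5, Pendle 2, Marwick 7, Ivins 1, Sutton 7, Jarrow 4, Lorne 2, Dunmore 3.
Exactly 3: Dunmore — 1 club.

1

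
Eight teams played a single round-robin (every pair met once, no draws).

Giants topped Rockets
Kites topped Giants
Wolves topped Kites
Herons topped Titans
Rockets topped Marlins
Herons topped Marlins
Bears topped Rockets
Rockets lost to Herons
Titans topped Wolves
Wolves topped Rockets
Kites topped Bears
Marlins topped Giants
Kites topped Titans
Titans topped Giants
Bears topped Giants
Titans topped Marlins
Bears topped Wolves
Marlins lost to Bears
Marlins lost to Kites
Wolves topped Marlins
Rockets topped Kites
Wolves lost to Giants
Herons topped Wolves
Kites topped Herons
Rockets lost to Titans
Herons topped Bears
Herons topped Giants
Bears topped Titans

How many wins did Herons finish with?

6

Herons' results: beat Wolves, Giants, Rockets, Marlins, Bears, Titans; lost to Kites.
That is 6 wins.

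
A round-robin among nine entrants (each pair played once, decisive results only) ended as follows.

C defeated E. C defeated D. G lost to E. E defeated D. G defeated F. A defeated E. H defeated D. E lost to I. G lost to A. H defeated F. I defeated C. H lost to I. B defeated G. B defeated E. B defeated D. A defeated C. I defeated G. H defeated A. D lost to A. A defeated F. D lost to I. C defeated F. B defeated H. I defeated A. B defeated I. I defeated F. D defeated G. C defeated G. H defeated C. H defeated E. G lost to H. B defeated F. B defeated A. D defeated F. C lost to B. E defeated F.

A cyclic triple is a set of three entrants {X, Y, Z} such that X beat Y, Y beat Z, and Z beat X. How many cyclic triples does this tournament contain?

0

Win totals: A 5, B 8, C 4, D 2, E 3, F 0, G 1, H 6, I 7.
An entrant with w wins dominates both others in C(w,2) triples; summing gives 10 + 28 + 6 + 1 + 3 + 0 + 0 + 15 + 21 = 84 transitive triples.
Total triples C(9,3) = 84, so cyclic triples = 84 − 84 = 0.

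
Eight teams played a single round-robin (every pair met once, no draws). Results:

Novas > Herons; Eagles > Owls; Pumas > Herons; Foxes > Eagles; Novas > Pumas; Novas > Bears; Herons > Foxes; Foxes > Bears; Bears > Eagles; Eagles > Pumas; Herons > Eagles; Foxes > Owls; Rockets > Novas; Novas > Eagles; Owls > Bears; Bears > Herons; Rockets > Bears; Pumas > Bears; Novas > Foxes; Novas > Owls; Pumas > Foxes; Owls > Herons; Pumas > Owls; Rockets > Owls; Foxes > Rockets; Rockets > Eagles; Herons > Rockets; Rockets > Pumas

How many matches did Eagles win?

2

Eagles' results: beat Pumas, Owls; lost to Bears, Herons, Novas, Rockets, Foxes.
That is 2 wins.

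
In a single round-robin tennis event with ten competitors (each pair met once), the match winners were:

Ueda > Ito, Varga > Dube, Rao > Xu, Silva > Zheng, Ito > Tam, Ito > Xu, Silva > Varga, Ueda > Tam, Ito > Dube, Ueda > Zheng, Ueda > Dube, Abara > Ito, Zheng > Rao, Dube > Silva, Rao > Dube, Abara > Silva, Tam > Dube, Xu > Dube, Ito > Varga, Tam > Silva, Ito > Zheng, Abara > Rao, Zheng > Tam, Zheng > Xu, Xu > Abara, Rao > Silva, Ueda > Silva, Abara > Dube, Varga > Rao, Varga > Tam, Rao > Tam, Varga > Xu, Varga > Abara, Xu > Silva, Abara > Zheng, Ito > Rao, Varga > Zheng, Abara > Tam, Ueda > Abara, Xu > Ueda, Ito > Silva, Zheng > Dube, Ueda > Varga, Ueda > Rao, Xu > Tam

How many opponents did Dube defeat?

1

Dube's results: beat Silva; lost to Tam, Zheng, Xu, Varga, Abara, Ito, Ueda, Rao.
That is 1 win.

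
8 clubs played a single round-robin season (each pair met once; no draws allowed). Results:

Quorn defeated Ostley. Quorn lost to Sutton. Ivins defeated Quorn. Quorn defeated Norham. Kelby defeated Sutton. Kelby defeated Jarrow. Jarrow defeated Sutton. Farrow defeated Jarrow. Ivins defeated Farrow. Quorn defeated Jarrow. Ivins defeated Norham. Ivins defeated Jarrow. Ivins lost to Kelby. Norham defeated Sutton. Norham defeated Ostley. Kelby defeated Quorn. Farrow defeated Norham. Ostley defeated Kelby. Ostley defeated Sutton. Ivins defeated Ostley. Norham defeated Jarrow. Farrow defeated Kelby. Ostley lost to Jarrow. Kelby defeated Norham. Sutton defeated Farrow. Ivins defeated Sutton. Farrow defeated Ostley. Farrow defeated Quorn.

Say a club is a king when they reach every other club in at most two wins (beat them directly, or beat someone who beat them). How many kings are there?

Norham cannot reach Ivins in two steps.
Ostley reaches everyone (king).
Ivins reaches everyone (king).
Quorn cannot reach Ivins, Farrow in two steps.
Farrow reaches everyone (king).
Sutton cannot reach Ivins in two steps.
Kelby reaches everyone (king).
Jarrow cannot reach Norham, Ivins in two steps.
Kings: Ostley, Ivins, Farrow, Kelby — 4.

4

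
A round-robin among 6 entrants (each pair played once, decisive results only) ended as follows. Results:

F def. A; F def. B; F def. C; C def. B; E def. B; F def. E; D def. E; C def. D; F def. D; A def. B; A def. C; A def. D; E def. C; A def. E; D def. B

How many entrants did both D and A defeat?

2

D beat: B, E.
A beat: B, C, D, E.
Both beat: B, E — 2.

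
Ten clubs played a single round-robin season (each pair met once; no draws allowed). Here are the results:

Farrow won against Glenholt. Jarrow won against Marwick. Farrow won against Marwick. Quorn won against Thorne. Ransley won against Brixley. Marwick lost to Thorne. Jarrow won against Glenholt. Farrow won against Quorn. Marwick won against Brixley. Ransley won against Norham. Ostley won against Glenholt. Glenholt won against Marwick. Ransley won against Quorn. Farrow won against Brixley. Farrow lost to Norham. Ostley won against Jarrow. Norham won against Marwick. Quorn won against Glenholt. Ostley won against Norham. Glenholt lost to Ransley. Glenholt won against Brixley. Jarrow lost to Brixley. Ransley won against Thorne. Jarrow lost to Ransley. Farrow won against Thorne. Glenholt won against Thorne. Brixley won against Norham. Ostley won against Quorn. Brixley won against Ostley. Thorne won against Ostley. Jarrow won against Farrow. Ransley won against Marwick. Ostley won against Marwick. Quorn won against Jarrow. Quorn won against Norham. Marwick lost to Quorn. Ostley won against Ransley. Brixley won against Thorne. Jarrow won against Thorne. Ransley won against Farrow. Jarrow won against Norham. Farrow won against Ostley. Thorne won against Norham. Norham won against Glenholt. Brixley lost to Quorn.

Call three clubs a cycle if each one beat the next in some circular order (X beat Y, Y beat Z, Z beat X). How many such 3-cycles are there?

Win totals: Brixley 4, Glenholt 3, Marwick 1, Ransley 8, Ostley 6, Thorne 3, Norham 3, Farrow 6, Jarrow 5, Quorn 6.
A club with w wins dominates both others in C(w,2) triples; summing gives 6 + 3 + 0 + 28 + 15 + 3 + 3 + 15 + 10 + 15 = 98 transitive triples.
Total triples C(10,3) = 120, so cyclic triples = 120 − 98 = 22.

22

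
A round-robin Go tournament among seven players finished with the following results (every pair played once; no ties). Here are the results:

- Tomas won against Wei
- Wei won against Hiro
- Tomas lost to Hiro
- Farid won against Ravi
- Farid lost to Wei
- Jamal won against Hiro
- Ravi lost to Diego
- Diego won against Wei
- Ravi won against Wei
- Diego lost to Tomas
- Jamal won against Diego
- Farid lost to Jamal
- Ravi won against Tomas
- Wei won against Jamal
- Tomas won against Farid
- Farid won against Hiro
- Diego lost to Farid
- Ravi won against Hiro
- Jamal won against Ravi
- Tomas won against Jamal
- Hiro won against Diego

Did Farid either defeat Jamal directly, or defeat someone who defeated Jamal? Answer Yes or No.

Farid did not beat Jamal directly.
Farid beat Hiro, Diego, Ravi, but each of them lost to Jamal. No two-step path.

No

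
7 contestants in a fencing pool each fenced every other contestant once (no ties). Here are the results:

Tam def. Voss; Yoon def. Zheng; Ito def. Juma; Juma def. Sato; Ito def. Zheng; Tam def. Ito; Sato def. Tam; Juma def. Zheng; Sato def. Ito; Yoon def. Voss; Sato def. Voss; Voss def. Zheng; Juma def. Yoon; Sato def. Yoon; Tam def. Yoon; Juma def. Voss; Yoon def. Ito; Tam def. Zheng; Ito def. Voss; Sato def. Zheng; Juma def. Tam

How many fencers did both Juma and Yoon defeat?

Juma beat: Voss, Zheng, Yoon, Sato, Tam.
Yoon beat: Voss, Ito, Zheng.
Both beat: Voss, Zheng — 2.

2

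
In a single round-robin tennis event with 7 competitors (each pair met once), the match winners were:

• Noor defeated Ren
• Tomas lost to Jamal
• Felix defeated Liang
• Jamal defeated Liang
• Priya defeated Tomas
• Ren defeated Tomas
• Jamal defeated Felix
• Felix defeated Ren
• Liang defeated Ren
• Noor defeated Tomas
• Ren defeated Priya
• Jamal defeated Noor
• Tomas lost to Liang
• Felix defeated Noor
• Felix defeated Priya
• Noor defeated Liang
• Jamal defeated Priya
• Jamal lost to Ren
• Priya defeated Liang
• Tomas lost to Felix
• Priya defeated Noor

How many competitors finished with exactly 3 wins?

3

Win totals: Tomas 0, Jamal 5, Felix 5, Noor 3, Ren 3, Liang 2, Priya 3.
Exactly 3: Noor, Ren, Priya — 3 competitors.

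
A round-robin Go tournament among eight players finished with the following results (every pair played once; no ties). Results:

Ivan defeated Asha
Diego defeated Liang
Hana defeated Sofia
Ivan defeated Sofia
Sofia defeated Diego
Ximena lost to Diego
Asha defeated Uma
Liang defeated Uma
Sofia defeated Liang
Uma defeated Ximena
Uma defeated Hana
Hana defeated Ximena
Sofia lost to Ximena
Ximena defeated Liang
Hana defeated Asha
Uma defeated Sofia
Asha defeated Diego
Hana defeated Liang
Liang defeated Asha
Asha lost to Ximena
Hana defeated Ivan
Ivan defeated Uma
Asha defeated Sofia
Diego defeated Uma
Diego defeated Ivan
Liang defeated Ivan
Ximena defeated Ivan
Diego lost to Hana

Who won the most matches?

Win totals: Liang 3, Ivan 3, Diego 4, Sofia 2, Ximena 4, Asha 3, Hana 6, Uma 3.
Hana leads with 6 wins (next highest: 4).

Hana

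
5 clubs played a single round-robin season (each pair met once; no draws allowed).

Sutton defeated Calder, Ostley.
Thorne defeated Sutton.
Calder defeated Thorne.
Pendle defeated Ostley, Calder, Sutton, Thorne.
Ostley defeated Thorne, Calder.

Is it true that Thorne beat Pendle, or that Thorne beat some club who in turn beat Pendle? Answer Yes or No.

Thorne did not beat Pendle directly.
Thorne beat Sutton, but each of them lost to Pendle. No two-step path.

No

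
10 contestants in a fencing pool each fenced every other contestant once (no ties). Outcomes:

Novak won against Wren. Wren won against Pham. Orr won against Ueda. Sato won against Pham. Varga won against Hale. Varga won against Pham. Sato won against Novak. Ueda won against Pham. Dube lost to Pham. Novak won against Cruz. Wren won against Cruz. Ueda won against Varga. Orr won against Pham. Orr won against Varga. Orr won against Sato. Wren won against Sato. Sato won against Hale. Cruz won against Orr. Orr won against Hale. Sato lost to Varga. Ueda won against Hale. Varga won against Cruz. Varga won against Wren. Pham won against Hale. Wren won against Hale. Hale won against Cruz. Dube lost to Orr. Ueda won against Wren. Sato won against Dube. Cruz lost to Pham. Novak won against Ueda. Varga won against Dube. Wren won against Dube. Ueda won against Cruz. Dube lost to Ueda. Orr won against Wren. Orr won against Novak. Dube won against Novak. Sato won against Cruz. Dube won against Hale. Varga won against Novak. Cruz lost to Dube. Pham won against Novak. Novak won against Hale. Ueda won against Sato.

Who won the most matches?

Orr

Win totals: Cruz 1, Ueda 7, Novak 4, Pham 4, Dube 3, Sato 5, Varga 7, Orr 8, Wren 5, Hale 1.
Orr leads with 8 wins (next highest: 7).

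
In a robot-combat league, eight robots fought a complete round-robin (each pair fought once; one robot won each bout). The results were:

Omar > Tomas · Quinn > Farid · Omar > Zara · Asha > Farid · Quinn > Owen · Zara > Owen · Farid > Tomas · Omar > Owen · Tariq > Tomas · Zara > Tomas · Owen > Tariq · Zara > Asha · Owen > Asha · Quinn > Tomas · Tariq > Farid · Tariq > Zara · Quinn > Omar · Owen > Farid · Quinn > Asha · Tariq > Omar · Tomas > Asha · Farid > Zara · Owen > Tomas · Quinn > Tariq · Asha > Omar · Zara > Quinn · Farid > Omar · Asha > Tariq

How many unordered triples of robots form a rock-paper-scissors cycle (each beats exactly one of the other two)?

14

Win totals: Owen 4, Tariq 4, Farid 3, Zara 4, Quinn 6, Tomas 1, Asha 3, Omar 3.
A robot with w wins dominates both others in C(w,2) triples; summing gives 6 + 6 + 3 + 6 + 15 + 0 + 3 + 3 = 42 transitive triples.
Total triples C(8,3) = 56, so cyclic triples = 56 − 42 = 14.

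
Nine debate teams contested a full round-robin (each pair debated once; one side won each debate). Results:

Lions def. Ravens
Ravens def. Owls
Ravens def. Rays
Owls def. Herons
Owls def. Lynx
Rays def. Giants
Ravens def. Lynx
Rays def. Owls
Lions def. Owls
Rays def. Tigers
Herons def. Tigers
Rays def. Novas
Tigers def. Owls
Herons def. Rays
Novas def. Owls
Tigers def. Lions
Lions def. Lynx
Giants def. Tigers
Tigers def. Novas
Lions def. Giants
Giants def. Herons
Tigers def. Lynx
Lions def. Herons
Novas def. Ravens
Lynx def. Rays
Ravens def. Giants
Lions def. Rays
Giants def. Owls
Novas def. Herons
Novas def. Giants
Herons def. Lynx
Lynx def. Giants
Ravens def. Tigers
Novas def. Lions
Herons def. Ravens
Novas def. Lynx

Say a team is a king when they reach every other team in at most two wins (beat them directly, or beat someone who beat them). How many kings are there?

7

Lynx cannot reach Lions, Ravens in two steps.
Giants reaches everyone (king).
Lions reaches everyone (king).
Ravens reaches everyone (king).
Owls cannot reach Lions, Novas in two steps.
Tigers reaches everyone (king).
Rays reaches everyone (king).
Herons reaches everyone (king).
Novas reaches everyone (king).
Kings: Giants, Lions, Ravens, Tigers, Rays, Herons, Novas — 7.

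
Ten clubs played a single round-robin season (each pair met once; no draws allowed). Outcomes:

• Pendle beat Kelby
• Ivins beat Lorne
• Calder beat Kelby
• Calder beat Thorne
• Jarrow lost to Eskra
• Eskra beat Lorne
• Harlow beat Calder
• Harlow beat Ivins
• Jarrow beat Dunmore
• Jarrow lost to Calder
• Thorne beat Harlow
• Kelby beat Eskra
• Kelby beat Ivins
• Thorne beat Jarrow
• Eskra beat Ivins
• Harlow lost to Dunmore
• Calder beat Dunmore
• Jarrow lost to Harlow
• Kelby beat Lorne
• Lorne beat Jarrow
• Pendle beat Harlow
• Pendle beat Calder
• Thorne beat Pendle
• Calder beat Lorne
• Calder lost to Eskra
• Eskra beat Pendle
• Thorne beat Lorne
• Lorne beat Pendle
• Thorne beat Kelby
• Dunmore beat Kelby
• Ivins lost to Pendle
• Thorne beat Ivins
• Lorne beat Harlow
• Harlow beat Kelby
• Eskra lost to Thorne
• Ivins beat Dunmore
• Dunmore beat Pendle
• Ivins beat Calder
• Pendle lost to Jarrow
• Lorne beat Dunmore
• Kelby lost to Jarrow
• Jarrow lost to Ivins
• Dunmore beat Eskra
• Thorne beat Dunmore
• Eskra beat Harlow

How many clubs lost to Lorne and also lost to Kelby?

0

Lorne beat: Dunmore, Harlow, Jarrow, Pendle.
Kelby beat: Ivins, Eskra, Lorne.
No one was beaten by both.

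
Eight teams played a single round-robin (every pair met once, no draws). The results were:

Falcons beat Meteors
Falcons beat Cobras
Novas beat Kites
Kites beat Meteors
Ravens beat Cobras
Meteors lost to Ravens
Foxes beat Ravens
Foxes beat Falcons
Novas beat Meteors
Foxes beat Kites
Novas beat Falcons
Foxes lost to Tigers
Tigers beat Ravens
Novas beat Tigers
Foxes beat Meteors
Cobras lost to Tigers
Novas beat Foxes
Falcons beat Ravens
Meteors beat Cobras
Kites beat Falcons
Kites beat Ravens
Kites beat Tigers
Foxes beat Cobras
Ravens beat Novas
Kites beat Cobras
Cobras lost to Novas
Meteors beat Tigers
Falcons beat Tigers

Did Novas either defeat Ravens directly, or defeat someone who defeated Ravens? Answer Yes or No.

Yes

Novas did not beat Ravens directly.
Novas beat Kites, Foxes, Meteors, Falcons, Cobras, Tigers. Of those, Kites beat Ravens.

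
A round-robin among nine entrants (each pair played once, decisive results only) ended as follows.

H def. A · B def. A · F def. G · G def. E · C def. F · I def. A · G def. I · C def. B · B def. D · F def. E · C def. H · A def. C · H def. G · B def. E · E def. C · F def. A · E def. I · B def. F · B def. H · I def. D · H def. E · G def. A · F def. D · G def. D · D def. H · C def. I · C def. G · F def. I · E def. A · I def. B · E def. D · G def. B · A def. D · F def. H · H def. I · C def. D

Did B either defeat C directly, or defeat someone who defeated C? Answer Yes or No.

Yes

B did not beat C directly.
B beat A, D, E, F, H. Of those, A beat C.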